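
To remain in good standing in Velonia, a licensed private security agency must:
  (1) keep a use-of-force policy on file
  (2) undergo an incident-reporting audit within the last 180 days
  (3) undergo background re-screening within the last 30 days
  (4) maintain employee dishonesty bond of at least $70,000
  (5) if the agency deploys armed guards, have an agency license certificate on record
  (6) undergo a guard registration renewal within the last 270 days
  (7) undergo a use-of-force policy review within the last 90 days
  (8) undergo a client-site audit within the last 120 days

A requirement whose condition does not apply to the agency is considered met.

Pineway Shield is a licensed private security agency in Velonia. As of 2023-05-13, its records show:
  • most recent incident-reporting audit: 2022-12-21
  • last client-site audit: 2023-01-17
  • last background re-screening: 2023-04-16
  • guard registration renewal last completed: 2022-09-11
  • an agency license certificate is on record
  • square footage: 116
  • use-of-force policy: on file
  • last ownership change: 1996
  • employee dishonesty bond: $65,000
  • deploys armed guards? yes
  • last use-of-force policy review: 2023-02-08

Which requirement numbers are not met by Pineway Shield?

4, 7

1. use-of-force policy present → met
2. incident-reporting audit 143 days ago vs limit 180 → met
3. background re-screening 27 days ago vs limit 30 → met
4. employee dishonesty bond $65,000 < $70,000 → not met
5. condition 'deploys armed guards' holds; agency license certificate present → met
6. guard registration renewal 244 days ago vs limit 270 → met
7. use-of-force policy review 94 days ago vs limit 90 → not met
8. client-site audit 116 days ago vs limit 120 → met
Not met: 4, 7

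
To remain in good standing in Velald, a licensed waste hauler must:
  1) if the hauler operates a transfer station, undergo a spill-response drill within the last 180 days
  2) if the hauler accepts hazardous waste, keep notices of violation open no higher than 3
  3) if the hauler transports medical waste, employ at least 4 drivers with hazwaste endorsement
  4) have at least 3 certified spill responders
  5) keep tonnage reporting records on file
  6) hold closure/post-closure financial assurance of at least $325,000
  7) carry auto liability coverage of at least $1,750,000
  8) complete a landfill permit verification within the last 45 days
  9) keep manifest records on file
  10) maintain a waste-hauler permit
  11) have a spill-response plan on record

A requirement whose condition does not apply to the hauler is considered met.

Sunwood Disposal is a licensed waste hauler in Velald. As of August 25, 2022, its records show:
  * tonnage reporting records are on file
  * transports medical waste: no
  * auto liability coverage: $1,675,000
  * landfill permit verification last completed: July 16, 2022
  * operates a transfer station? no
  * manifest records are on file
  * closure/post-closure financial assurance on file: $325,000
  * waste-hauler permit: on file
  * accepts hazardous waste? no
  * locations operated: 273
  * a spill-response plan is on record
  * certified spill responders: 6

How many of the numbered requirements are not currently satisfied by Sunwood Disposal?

1. condition 'operates a transfer station' does not hold → requirement n/a → met
2. condition 'accepts hazardous waste' does not hold → requirement n/a → met
3. condition 'transports medical waste' does not hold → requirement n/a → met
4. certified spill responders 6 ≥ 3 → met
5. tonnage reporting records present → met
6. closure/post-closure financial assurance $325,000 ≥ $325,000 → met
7. auto liability coverage $1,675,000 < $1,750,000 → not met
8. landfill permit verification 40 days ago vs limit 45 → met
9. manifest records present → met
10. waste-hauler permit present → met
11. spill-response plan present → met
Not met: 1 of 11

1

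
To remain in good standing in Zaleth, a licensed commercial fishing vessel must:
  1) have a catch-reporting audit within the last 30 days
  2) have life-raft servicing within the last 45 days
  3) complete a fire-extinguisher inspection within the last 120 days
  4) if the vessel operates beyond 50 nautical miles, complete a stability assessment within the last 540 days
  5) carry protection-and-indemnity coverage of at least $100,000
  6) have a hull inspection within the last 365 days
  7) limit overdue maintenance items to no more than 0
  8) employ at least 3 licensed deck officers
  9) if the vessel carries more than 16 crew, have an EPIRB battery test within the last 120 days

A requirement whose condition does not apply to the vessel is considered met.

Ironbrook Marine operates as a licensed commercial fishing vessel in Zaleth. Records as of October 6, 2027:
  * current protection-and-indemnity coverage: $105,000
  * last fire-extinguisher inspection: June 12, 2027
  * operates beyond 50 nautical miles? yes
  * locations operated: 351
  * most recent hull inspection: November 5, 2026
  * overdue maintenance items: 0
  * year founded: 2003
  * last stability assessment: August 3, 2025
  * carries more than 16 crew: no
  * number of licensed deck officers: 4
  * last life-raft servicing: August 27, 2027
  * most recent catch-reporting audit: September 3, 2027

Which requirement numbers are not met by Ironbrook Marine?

1. catch-reporting audit 33 days ago vs limit 30 → not met
2. life-raft servicing 40 days ago vs limit 45 → met
3. fire-extinguisher inspection 116 days ago vs limit 120 → met
4. condition 'operates beyond 50 nautical miles' holds; stability assessment 794 days ago vs limit 540 → not met
5. protection-and-indemnity coverage $105,000 ≥ $100,000 → met
6. hull inspection 335 days ago vs limit 365 → met
7. overdue maintenance items 0 ≤ 0 → met
8. licensed deck officers 4 ≥ 3 → met
9. condition 'carries more than 16 crew' does not hold → requirement n/a → met
Not met: 1, 4

1, 4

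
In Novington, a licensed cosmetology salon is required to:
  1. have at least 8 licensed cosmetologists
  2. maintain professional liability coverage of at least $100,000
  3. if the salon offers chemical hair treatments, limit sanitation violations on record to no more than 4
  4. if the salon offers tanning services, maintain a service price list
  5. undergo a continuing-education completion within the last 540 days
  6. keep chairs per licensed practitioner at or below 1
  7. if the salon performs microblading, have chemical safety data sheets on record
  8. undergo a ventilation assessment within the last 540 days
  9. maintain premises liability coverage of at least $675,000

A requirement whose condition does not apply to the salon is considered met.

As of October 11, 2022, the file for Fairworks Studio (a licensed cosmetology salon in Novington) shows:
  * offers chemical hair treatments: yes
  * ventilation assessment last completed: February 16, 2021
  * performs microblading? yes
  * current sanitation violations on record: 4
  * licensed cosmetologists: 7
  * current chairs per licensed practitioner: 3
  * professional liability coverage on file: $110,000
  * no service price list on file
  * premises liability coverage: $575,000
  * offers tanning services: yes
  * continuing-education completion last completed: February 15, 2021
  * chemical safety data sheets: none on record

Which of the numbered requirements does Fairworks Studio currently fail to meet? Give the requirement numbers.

1, 4, 5, 6, 7, 8, 9

1. licensed cosmetologists 7 < 8 → not met
2. professional liability coverage $110,000 ≥ $100,000 → met
3. condition 'offers chemical hair treatments' holds; sanitation violations on record 4 ≤ 4 → met
4. condition 'offers tanning services' holds; service price list absent → not met
5. continuing-education completion 603 days ago vs limit 540 → not met
6. chairs per licensed practitioner 3 > 1 → not met
7. condition 'performs microblading' holds; chemical safety data sheets absent → not met
8. ventilation assessment 602 days ago vs limit 540 → not met
9. premises liability coverage $575,000 < $675,000 → not met
Not met: 1, 4, 5, 6, 7, 8, 9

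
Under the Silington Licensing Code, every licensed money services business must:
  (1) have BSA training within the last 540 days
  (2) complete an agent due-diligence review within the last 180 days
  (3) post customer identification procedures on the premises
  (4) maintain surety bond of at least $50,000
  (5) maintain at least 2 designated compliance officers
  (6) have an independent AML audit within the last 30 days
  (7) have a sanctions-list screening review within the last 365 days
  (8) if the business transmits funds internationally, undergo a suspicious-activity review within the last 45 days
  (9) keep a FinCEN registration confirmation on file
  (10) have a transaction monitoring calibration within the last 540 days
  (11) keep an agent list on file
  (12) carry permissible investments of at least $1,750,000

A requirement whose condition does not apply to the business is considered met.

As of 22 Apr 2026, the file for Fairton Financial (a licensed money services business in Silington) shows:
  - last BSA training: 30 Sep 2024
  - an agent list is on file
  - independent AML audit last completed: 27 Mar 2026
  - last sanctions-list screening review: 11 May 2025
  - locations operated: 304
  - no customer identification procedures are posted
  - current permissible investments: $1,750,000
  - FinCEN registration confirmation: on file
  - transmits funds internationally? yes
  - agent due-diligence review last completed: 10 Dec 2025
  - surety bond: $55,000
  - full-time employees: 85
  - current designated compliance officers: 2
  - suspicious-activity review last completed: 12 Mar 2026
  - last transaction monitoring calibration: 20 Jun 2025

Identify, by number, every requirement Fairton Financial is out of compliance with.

1, 3

1. BSA training 569 days ago vs limit 540 → not met
2. agent due-diligence review 133 days ago vs limit 180 → met
3. customer identification procedures absent → not met
4. surety bond $55,000 ≥ $50,000 → met
5. designated compliance officers 2 ≥ 2 → met
6. independent AML audit 26 days ago vs limit 30 → met
7. sanctions-list screening review 346 days ago vs limit 365 → met
8. condition 'transmits funds internationally' holds; suspicious-activity review 41 days ago vs limit 45 → met
9. FinCEN registration confirmation present → met
10. transaction monitoring calibration 306 days ago vs limit 540 → met
11. agent list present → met
12. permissible investments $1,750,000 ≥ $1,750,000 → met
Not met: 1, 3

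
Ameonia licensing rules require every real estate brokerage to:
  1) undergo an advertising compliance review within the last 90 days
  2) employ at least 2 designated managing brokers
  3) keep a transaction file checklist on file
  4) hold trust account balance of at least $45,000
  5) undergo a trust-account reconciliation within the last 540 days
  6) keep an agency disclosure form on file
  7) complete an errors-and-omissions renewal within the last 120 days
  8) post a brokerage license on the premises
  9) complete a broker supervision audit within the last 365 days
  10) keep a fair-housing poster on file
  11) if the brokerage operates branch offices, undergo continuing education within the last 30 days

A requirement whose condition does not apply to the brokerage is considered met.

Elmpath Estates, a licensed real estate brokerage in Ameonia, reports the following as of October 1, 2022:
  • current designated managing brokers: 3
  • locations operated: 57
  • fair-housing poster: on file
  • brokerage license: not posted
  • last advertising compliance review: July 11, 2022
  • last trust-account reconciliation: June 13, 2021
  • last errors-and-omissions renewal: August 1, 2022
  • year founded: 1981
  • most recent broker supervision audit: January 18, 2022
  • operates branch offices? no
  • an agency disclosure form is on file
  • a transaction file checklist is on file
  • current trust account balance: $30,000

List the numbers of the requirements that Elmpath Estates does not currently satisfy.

4, 8

1. advertising compliance review 82 days ago vs limit 90 → met
2. designated managing brokers 3 ≥ 2 → met
3. transaction file checklist present → met
4. trust account balance $30,000 < $45,000 → not met
5. trust-account reconciliation 475 days ago vs limit 540 → met
6. agency disclosure form present → met
7. errors-and-omissions renewal 61 days ago vs limit 120 → met
8. brokerage license absent → not met
9. broker supervision audit 256 days ago vs limit 365 → met
10. fair-housing poster present → met
11. condition 'operates branch offices' does not hold → requirement n/a → met
Not met: 4, 8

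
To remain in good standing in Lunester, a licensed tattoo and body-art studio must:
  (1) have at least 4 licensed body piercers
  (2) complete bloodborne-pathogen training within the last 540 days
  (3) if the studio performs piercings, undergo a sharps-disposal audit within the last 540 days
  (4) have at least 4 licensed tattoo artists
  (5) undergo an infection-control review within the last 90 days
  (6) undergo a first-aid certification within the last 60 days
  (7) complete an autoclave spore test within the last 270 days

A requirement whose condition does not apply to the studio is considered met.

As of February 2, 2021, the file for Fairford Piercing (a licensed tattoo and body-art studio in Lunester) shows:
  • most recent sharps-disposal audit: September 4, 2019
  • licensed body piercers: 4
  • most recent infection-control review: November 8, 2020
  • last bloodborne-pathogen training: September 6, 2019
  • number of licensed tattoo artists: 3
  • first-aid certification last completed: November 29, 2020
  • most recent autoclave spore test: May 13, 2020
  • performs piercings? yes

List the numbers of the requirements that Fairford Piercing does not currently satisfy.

1. licensed body piercers 4 ≥ 4 → met
2. bloodborne-pathogen training 515 days ago vs limit 540 → met
3. condition 'performs piercings' holds; sharps-disposal audit 517 days ago vs limit 540 → met
4. licensed tattoo artists 3 < 4 → not met
5. infection-control review 86 days ago vs limit 90 → met
6. first-aid certification 65 days ago vs limit 60 → not met
7. autoclave spore test 265 days ago vs limit 270 → met
Not met: 4, 6

4, 6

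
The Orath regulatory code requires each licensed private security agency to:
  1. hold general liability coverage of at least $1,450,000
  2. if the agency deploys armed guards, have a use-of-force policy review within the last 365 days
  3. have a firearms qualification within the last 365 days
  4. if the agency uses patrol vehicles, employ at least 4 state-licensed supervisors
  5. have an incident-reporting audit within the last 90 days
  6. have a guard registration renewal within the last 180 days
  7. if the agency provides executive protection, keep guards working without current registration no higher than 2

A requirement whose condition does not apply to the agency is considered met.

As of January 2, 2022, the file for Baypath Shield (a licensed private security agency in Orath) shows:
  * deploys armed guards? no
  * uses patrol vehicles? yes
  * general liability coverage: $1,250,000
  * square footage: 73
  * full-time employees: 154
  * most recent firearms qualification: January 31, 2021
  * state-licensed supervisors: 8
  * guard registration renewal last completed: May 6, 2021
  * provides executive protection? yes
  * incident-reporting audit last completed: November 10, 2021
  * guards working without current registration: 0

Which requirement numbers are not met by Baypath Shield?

1, 6

1. general liability coverage $1,250,000 < $1,450,000 → not met
2. condition 'deploys armed guards' does not hold → requirement n/a → met
3. firearms qualification 336 days ago vs limit 365 → met
4. condition 'uses patrol vehicles' holds; state-licensed supervisors 8 ≥ 4 → met
5. incident-reporting audit 53 days ago vs limit 90 → met
6. guard registration renewal 241 days ago vs limit 180 → not met
7. condition 'provides executive protection' holds; guards working without current registration 0 ≤ 2 → met
Not met: 1, 6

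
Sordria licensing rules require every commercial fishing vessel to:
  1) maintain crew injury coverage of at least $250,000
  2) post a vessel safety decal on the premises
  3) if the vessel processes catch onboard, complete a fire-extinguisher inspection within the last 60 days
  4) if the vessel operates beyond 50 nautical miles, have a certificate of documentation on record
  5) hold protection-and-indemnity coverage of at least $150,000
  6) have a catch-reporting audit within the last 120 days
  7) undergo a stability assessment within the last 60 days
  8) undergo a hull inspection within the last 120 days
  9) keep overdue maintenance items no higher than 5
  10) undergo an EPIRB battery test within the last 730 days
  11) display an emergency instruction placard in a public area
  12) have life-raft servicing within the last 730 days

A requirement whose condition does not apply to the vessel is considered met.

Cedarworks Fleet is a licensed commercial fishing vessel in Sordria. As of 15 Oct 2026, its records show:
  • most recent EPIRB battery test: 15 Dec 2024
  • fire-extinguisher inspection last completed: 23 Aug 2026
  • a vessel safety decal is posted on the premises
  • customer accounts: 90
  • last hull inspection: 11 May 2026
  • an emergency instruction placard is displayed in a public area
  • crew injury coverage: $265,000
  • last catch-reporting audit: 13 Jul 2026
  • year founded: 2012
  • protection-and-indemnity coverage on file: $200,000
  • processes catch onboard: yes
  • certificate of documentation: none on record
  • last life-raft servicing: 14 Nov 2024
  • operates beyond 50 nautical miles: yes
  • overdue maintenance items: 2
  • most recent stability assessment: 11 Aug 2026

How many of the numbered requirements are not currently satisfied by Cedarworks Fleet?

1. crew injury coverage $265,000 ≥ $250,000 → met
2. vessel safety decal present → met
3. condition 'processes catch onboard' holds; fire-extinguisher inspection 53 days ago vs limit 60 → met
4. condition 'operates beyond 50 nautical miles' holds; certificate of documentation absent → not met
5. protection-and-indemnity coverage $200,000 ≥ $150,000 → met
6. catch-reporting audit 94 days ago vs limit 120 → met
7. stability assessment 65 days ago vs limit 60 → not met
8. hull inspection 157 days ago vs limit 120 → not met
9. overdue maintenance items 2 ≤ 5 → met
10. EPIRB battery test 669 days ago vs limit 730 → met
11. emergency instruction placard present → met
12. life-raft servicing 700 days ago vs limit 730 → met
Not met: 3 of 12

3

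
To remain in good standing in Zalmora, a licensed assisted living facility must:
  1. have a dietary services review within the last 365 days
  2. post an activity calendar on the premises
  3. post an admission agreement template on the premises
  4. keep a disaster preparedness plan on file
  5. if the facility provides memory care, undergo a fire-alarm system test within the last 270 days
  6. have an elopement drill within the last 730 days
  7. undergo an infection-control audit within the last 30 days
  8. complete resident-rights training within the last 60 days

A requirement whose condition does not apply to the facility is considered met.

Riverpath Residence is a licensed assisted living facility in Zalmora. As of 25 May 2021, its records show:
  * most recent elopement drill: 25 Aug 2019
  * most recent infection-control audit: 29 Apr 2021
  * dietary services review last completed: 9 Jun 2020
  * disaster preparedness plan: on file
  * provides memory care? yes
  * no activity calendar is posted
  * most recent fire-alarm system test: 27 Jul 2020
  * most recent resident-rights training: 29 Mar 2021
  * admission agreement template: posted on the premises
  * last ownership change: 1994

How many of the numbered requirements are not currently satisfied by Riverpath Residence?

1. dietary services review 350 days ago vs limit 365 → met
2. activity calendar absent → not met
3. admission agreement template present → met
4. disaster preparedness plan present → met
5. condition 'provides memory care' holds; fire-alarm system test 302 days ago vs limit 270 → not met
6. elopement drill 639 days ago vs limit 730 → met
7. infection-control audit 26 days ago vs limit 30 → met
8. resident-rights training 57 days ago vs limit 60 → met
Not met: 2 of 8

2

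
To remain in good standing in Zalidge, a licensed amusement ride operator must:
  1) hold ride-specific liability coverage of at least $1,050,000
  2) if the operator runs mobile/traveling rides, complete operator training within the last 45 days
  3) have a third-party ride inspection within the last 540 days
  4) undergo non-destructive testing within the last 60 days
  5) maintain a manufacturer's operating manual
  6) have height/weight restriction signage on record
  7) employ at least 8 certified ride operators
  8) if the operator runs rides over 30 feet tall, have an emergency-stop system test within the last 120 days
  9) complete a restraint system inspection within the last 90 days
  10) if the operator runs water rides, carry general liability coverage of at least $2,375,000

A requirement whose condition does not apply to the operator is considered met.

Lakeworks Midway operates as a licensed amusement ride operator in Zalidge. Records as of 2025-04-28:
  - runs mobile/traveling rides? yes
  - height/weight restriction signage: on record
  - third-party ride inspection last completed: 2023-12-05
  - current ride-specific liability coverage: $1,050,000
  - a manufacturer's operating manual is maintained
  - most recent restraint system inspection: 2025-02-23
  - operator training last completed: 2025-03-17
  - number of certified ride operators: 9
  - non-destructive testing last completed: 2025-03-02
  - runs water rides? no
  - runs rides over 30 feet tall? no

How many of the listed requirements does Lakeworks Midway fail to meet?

1. ride-specific liability coverage $1,050,000 ≥ $1,050,000 → met
2. condition 'runs mobile/traveling rides' holds; operator training 42 days ago vs limit 45 → met
3. third-party ride inspection 510 days ago vs limit 540 → met
4. non-destructive testing 57 days ago vs limit 60 → met
5. manufacturer's operating manual present → met
6. height/weight restriction signage present → met
7. certified ride operators 9 ≥ 8 → met
8. condition 'runs rides over 30 feet tall' does not hold → requirement n/a → met
9. restraint system inspection 64 days ago vs limit 90 → met
10. condition 'runs water rides' does not hold → requirement n/a → met
Not met: 0 of 10

0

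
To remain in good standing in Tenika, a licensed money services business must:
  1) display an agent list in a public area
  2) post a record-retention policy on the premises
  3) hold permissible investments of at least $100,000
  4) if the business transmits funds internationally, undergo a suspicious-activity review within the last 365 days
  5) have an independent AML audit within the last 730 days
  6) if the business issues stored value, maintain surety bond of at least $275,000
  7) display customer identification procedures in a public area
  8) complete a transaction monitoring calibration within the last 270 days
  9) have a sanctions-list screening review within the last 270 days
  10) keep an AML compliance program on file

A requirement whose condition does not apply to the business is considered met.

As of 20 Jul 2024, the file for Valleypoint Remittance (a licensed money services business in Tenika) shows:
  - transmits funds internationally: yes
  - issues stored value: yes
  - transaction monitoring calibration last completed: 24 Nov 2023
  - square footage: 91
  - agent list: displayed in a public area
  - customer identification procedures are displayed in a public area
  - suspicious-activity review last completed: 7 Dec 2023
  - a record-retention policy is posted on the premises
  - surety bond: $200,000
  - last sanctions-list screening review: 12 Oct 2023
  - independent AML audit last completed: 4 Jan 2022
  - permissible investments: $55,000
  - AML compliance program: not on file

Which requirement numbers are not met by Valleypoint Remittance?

1. agent list present → met
2. record-retention policy present → met
3. permissible investments $55,000 < $100,000 → not met
4. condition 'transmits funds internationally' holds; suspicious-activity review 226 days ago vs limit 365 → met
5. independent AML audit 928 days ago vs limit 730 → not met
6. condition 'issues stored value' holds; surety bond $200,000 < $275,000 → not met
7. customer identification procedures present → met
8. transaction monitoring calibration 239 days ago vs limit 270 → met
9. sanctions-list screening review 282 days ago vs limit 270 → not met
10. AML compliance program absent → not met
Not met: 3, 5, 6, 9, 10

3, 5, 6, 9, 10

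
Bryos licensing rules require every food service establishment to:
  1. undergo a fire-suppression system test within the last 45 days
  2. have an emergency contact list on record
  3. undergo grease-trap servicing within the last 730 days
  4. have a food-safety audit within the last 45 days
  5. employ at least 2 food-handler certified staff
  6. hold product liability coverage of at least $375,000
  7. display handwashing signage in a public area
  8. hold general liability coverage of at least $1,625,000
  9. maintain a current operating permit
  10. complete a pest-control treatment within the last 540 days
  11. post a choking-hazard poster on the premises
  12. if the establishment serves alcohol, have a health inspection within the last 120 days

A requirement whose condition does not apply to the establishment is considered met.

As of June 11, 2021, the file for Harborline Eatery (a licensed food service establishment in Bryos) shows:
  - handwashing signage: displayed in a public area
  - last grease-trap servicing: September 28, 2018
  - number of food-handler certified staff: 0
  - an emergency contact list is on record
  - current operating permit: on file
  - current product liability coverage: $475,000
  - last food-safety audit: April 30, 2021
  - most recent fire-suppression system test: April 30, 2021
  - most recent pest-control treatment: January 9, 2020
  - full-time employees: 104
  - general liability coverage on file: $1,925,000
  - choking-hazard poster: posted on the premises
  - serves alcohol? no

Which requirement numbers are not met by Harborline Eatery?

1. fire-suppression system test 42 days ago vs limit 45 → met
2. emergency contact list present → met
3. grease-trap servicing 987 days ago vs limit 730 → not met
4. food-safety audit 42 days ago vs limit 45 → met
5. food-handler certified staff 0 < 2 → not met
6. product liability coverage $475,000 ≥ $375,000 → met
7. handwashing signage present → met
8. general liability coverage $1,925,000 ≥ $1,625,000 → met
9. current operating permit present → met
10. pest-control treatment 519 days ago vs limit 540 → met
11. choking-hazard poster present → met
12. condition 'serves alcohol' does not hold → requirement n/a → met
Not met: 3, 5

3, 5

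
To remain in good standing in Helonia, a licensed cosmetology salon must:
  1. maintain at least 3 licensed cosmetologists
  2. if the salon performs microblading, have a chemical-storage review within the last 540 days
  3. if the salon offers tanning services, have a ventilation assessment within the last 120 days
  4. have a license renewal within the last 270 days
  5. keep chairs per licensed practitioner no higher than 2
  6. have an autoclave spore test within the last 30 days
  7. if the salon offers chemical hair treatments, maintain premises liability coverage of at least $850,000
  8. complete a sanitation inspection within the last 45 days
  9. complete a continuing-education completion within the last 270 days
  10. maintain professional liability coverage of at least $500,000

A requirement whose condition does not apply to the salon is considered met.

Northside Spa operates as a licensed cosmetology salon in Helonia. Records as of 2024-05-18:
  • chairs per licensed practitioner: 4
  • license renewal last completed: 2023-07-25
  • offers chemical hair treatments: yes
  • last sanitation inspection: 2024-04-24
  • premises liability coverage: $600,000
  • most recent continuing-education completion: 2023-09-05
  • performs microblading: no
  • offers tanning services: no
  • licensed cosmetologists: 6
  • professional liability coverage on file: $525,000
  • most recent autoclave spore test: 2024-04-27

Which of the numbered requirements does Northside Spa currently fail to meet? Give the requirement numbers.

1. licensed cosmetologists 6 ≥ 3 → met
2. condition 'performs microblading' does not hold → requirement n/a → met
3. condition 'offers tanning services' does not hold → requirement n/a → met
4. license renewal 298 days ago vs limit 270 → not met
5. chairs per licensed practitioner 4 > 2 → not met
6. autoclave spore test 21 days ago vs limit 30 → met
7. condition 'offers chemical hair treatments' holds; premises liability coverage $600,000 < $850,000 → not met
8. sanitation inspection 24 days ago vs limit 45 → met
9. continuing-education completion 256 days ago vs limit 270 → met
10. professional liability coverage $525,000 ≥ $500,000 → met
Not met: 4, 5, 7

4, 5, 7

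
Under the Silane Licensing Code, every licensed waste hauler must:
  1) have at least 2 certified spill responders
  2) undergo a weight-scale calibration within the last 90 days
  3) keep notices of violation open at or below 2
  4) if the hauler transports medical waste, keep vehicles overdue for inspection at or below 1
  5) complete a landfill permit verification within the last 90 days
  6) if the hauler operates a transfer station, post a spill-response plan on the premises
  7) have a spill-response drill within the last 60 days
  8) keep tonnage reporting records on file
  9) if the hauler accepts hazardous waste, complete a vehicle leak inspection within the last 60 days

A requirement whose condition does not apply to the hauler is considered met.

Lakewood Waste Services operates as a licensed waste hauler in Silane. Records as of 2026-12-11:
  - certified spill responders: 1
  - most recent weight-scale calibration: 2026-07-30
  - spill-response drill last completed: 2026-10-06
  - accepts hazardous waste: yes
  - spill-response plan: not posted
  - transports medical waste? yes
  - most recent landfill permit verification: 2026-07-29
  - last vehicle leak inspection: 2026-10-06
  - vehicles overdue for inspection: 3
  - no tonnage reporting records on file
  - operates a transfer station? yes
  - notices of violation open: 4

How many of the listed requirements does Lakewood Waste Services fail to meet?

1. certified spill responders 1 < 2 → not met
2. weight-scale calibration 134 days ago vs limit 90 → not met
3. notices of violation open 4 > 2 → not met
4. condition 'transports medical waste' holds; vehicles overdue for inspection 3 > 1 → not met
5. landfill permit verification 135 days ago vs limit 90 → not met
6. condition 'operates a transfer station' holds; spill-response plan absent → not met
7. spill-response drill 66 days ago vs limit 60 → not met
8. tonnage reporting records absent → not met
9. condition 'accepts hazardous waste' holds; vehicle leak inspection 66 days ago vs limit 60 → not met
Not met: 9 of 9

9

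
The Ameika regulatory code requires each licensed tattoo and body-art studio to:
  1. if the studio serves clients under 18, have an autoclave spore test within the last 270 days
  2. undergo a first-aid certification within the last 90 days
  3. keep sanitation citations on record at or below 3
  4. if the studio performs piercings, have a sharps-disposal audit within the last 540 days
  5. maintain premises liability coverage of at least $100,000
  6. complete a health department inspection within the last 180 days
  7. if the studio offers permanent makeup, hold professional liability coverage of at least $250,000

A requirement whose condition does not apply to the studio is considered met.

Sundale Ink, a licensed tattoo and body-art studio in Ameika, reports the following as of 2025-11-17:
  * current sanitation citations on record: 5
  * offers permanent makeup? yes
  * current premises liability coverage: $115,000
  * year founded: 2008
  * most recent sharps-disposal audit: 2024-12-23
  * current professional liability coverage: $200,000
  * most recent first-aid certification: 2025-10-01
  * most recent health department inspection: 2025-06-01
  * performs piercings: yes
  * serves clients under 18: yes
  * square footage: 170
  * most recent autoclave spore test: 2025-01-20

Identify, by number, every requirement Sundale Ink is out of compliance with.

1. condition 'serves clients under 18' holds; autoclave spore test 301 days ago vs limit 270 → not met
2. first-aid certification 47 days ago vs limit 90 → met
3. sanitation citations on record 5 > 3 → not met
4. condition 'performs piercings' holds; sharps-disposal audit 329 days ago vs limit 540 → met
5. premises liability coverage $115,000 ≥ $100,000 → met
6. health department inspection 169 days ago vs limit 180 → met
7. condition 'offers permanent makeup' holds; professional liability coverage $200,000 < $250,000 → not met
Not met: 1, 3, 7

1, 3, 7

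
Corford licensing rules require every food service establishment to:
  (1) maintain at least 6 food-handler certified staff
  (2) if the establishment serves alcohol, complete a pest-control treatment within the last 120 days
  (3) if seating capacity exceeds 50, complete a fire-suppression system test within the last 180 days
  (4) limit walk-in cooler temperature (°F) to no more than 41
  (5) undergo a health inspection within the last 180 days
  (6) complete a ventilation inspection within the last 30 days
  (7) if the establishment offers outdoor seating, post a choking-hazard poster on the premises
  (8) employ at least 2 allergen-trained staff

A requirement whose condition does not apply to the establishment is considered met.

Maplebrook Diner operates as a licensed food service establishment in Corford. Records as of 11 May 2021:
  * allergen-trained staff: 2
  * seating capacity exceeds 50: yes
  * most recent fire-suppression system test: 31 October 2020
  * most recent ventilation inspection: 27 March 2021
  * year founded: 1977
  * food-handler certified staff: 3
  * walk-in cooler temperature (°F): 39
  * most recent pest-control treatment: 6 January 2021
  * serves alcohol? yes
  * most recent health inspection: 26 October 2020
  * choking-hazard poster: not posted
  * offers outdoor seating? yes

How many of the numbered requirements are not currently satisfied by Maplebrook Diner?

1. food-handler certified staff 3 < 6 → not met
2. condition 'serves alcohol' holds; pest-control treatment 125 days ago vs limit 120 → not met
3. condition 'seating capacity exceeds 50' holds; fire-suppression system test 192 days ago vs limit 180 → not met
4. walk-in cooler temperature (°F) 39 ≤ 41 → met
5. health inspection 197 days ago vs limit 180 → not met
6. ventilation inspection 45 days ago vs limit 30 → not met
7. condition 'offers outdoor seating' holds; choking-hazard poster absent → not met
8. allergen-trained staff 2 ≥ 2 → met
Not met: 6 of 8

6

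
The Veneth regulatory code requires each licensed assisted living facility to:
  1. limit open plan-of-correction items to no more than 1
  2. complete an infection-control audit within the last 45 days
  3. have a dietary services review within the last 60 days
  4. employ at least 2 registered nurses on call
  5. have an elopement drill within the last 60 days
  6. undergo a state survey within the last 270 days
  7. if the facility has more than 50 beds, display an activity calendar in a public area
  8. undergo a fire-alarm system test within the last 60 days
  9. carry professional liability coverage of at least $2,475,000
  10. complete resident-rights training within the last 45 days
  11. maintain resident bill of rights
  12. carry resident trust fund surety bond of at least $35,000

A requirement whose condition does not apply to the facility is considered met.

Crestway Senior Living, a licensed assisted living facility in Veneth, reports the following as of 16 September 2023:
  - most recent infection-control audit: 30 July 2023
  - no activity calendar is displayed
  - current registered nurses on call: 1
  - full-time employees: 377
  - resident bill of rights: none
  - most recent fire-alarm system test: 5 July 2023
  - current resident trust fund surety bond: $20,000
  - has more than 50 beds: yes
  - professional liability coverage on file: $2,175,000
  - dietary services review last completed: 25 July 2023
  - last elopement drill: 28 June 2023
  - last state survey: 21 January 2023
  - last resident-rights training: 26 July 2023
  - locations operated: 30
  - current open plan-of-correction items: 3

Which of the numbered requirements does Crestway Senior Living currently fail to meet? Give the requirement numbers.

1. open plan-of-correction items 3 > 1 → not met
2. infection-control audit 48 days ago vs limit 45 → not met
3. dietary services review 53 days ago vs limit 60 → met
4. registered nurses on call 1 < 2 → not met
5. elopement drill 80 days ago vs limit 60 → not met
6. state survey 238 days ago vs limit 270 → met
7. condition 'has more than 50 beds' holds; activity calendar absent → not met
8. fire-alarm system test 73 days ago vs limit 60 → not met
9. professional liability coverage $2,175,000 < $2,475,000 → not met
10. resident-rights training 52 days ago vs limit 45 → not met
11. resident bill of rights absent → not met
12. resident trust fund surety bond $20,000 < $35,000 → not met
Not met: 1, 2, 4, 5, 7, 8, 9, 10, 11, 12

1, 2, 4, 5, 7, 8, 9, 10, 11, 12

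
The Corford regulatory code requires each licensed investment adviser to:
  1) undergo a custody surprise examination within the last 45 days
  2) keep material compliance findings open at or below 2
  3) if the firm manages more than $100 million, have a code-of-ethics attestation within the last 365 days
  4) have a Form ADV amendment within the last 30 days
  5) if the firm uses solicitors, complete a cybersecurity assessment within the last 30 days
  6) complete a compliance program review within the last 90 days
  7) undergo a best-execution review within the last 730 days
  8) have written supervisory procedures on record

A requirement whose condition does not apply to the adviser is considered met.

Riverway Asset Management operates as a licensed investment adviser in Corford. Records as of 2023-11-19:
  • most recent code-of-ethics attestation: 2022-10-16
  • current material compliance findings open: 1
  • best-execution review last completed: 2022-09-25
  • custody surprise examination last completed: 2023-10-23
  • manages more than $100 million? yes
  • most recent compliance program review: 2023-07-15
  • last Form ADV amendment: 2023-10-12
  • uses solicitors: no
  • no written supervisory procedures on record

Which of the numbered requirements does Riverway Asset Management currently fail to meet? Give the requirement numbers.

3, 4, 6, 8

1. custody surprise examination 27 days ago vs limit 45 → met
2. material compliance findings open 1 ≤ 2 → met
3. condition 'manages more than $100 million' holds; code-of-ethics attestation 399 days ago vs limit 365 → not met
4. Form ADV amendment 38 days ago vs limit 30 → not met
5. condition 'uses solicitors' does not hold → requirement n/a → met
6. compliance program review 127 days ago vs limit 90 → not met
7. best-execution review 420 days ago vs limit 730 → met
8. written supervisory procedures absent → not met
Not met: 3, 4, 6, 8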